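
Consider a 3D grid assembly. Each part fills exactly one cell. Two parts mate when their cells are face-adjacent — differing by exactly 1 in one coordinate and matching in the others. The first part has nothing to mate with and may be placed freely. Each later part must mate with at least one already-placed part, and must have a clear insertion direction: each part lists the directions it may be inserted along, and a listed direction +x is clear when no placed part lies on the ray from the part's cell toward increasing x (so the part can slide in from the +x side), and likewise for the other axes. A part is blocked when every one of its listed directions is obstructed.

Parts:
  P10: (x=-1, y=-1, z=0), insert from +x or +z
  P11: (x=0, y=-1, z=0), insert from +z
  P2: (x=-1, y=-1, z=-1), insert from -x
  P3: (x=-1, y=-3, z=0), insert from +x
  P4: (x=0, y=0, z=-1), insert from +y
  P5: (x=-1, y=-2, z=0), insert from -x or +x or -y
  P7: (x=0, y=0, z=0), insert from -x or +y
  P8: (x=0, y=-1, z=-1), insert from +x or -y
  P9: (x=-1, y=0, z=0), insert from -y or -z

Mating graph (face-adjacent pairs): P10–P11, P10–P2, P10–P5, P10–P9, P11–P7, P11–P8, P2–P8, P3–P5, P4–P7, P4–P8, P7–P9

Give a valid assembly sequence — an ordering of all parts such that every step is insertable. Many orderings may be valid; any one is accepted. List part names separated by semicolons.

P11; P10; P9; P5; P7; P8; P4; P3; P2

1. P11@(0, -1, 0) [+z clear] — {P11}
2. P10@(-1, -1, 0) [+z clear] — {P10, P11}
3. P9@(-1, 0, 0) [-z clear] — {P10, P11, P9}
4. P5@(-1, -2, 0) [-x clear] — {P10, P11, P5, P9}
5. P7@(0, 0, 0) [+y clear] — {P10, P11, P5, P7, P9}
6. P8@(0, -1, -1) [+x clear] — {P10, P11, P5, P7, P8, P9}
7. P4@(0, 0, -1) [+y clear] — {P10, P11, P4, P5, P7, P8, P9}
8. P3@(-1, -3, 0) [+x clear] — {P10, P11, P3, P4, P5, P7, P8, P9}
9. P2@(-1, -1, -1) [-x clear] — {P10, P11, P2, P3, P4, P5, P7, P8, P9}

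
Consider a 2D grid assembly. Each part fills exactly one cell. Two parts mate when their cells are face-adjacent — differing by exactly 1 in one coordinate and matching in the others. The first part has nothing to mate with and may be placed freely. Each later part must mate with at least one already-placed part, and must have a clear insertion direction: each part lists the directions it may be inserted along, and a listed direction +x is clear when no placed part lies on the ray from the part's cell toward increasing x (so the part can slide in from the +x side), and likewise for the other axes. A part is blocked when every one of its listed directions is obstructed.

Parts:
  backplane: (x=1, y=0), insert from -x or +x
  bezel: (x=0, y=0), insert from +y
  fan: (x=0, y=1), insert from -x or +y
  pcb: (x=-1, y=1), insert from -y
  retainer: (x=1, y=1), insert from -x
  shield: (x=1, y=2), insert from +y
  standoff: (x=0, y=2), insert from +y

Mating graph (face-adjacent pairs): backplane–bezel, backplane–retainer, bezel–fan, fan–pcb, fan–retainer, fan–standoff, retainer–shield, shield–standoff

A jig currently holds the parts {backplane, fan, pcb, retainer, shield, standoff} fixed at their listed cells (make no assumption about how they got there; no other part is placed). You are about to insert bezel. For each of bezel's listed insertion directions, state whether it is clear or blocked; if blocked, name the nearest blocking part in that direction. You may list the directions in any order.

+y: nearest on ray is fan@(0, 1) ⇒ blocked

+y: blocked by fan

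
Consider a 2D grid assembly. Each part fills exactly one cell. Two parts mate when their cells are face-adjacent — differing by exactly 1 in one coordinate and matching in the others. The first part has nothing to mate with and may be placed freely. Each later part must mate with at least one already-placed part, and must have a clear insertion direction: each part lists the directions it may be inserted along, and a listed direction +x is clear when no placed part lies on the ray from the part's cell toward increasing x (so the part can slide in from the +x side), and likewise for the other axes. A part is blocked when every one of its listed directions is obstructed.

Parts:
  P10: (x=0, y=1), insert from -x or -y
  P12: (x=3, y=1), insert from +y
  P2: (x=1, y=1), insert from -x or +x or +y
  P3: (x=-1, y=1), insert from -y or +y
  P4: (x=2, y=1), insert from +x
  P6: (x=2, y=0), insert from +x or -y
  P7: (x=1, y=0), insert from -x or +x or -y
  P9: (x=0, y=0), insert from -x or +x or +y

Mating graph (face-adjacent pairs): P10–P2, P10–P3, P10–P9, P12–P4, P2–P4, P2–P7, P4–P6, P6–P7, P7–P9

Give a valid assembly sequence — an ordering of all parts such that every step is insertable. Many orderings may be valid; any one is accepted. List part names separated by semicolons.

P6; P7; P2; P9; P10; P3; P4; P12

1. P6@(2, 0) [+x clear] — {P6}
2. P7@(1, 0) [-x clear] — {P6, P7}
3. P2@(1, 1) [-x clear] — {P2, P6, P7}
4. P9@(0, 0) [-x clear] — {P2, P6, P7, P9}
5. P10@(0, 1) [-x clear] — {P10, P2, P6, P7, P9}
6. P3@(-1, 1) [-y clear] — {P10, P2, P3, P6, P7, P9}
7. P4@(2, 1) [+x clear] — {P10, P2, P3, P4, P6, P7, P9}
8. P12@(3, 1) [+y clear] — {P10, P12, P2, P3, P4, P6, P7, P9}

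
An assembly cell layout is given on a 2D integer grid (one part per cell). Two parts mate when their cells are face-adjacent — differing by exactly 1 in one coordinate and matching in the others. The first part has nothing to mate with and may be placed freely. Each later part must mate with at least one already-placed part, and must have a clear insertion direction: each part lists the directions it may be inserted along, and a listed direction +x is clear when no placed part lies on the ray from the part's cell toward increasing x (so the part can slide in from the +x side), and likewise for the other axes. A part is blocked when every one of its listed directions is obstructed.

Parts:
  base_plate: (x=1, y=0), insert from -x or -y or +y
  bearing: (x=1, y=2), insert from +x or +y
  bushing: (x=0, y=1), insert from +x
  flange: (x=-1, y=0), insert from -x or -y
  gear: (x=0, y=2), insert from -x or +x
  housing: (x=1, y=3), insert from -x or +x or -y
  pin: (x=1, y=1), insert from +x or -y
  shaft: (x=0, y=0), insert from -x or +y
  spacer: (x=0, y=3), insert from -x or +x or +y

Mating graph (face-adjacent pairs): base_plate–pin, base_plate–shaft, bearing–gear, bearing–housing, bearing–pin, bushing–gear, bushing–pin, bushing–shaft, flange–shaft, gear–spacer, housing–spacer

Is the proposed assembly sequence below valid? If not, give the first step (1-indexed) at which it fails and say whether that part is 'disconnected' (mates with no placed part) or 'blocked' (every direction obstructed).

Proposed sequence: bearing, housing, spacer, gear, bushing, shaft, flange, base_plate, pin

1. bearing@(1, 2) [+x clear] — {bearing}
2. housing@(1, 3) [-x clear] — {bearing, housing}
3. spacer@(0, 3) [-x clear] — {bearing, housing, spacer}
4. gear@(0, 2) [-x clear] — {bearing, gear, housing, spacer}
5. bushing@(0, 1) [+x clear] — {bearing, bushing, gear, housing, spacer}
6. shaft@(0, 0) [-x clear] — {bearing, bushing, gear, housing, shaft, spacer}
7. flange@(-1, 0) [-x clear] — {bearing, bushing, flange, gear, housing, shaft, spacer}
8. base_plate@(1, 0) [-y clear] — {base_plate, bearing, bushing, flange, gear, housing, shaft, spacer}
9. pin@(1, 1) [+x clear] — {base_plate, bearing, bushing, flange, gear, housing, pin, shaft, spacer}

Valid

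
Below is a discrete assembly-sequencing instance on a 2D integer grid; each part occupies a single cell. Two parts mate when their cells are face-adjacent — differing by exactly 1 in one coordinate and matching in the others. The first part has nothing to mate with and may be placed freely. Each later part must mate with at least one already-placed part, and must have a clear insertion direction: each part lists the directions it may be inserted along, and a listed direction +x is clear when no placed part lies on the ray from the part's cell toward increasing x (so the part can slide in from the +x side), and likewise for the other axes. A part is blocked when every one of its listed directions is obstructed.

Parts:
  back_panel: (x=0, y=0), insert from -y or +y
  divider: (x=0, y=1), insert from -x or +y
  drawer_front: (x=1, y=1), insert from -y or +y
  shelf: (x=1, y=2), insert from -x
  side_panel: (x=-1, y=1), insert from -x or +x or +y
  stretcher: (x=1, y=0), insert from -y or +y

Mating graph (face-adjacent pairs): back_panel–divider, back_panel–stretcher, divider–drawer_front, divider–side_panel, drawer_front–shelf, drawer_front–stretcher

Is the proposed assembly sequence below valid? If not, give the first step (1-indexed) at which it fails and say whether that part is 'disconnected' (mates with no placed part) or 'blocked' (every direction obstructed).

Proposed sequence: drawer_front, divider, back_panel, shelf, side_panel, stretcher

1. drawer_front@(1, 1) [-y clear] — {drawer_front}
2. divider@(0, 1) [-x clear] — {divider, drawer_front}
3. back_panel@(0, 0) [-y clear] — {back_panel, divider, drawer_front}
4. shelf@(1, 2) [-x clear] — {back_panel, divider, drawer_front, shelf}
5. side_panel@(-1, 1) [-x clear] — {back_panel, divider, drawer_front, shelf, side_panel}
6. stretcher@(1, 0) [-y clear] — {back_panel, divider, drawer_front, shelf, side_panel, stretcher}

Valid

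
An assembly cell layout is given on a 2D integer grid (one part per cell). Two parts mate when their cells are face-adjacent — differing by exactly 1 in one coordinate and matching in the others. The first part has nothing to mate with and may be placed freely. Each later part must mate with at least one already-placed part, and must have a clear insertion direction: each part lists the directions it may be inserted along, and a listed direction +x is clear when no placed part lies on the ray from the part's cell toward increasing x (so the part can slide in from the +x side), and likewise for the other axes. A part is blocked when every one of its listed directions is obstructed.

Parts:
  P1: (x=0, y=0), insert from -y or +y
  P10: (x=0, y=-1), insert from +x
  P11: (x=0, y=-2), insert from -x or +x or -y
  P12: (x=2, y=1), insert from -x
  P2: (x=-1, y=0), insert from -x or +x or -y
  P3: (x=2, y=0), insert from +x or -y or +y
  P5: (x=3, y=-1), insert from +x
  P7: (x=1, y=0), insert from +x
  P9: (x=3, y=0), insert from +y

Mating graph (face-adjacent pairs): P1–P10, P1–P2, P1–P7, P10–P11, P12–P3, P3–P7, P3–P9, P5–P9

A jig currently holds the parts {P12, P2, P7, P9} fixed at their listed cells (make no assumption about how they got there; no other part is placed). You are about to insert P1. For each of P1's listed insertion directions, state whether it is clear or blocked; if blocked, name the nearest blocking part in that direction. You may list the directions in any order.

-y: ray from P1(0, 0) has no placed part ⇒ clear
+y: ray from P1(0, 0) has no placed part ⇒ clear

+y: clear; -y: clear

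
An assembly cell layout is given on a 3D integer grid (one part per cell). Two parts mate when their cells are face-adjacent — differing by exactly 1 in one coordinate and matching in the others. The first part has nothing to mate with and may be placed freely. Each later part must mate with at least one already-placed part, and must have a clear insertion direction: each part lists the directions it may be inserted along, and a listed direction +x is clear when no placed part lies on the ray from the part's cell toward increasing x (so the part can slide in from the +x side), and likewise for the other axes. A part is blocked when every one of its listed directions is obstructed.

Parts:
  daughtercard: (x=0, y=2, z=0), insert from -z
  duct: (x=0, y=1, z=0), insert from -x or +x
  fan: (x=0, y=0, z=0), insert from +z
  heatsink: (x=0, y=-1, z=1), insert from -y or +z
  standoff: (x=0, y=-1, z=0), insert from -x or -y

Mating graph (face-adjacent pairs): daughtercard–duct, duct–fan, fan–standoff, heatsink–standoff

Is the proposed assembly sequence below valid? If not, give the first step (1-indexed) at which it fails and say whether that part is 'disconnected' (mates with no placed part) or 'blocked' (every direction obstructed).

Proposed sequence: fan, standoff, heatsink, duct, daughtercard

Valid

1. fan@(0, 0, 0) [+z clear] — {fan}
2. standoff@(0, -1, 0) [-x clear] — {fan, standoff}
3. heatsink@(0, -1, 1) [-y clear] — {fan, heatsink, standoff}
4. duct@(0, 1, 0) [-x clear] — {duct, fan, heatsink, standoff}
5. daughtercard@(0, 2, 0) [-z clear] — {daughtercard, duct, fan, heatsink, standoff}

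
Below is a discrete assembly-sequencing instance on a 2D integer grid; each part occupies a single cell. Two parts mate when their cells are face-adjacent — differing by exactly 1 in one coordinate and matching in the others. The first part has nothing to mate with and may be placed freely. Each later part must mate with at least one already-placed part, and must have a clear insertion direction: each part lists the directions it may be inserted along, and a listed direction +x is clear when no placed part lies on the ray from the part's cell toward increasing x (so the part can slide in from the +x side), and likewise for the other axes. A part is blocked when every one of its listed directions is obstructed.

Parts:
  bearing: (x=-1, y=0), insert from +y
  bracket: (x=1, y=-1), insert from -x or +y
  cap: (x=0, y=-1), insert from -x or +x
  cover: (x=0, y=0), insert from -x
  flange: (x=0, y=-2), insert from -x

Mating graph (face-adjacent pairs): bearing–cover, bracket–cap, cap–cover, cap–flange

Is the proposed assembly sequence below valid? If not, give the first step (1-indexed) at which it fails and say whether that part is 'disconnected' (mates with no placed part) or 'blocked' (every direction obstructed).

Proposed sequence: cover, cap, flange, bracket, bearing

1. cover@(0, 0) [-x clear] — {cover}
2. cap@(0, -1) [-x clear] — {cap, cover}
3. flange@(0, -2) [-x clear] — {cap, cover, flange}
4. bracket@(1, -1) [+y clear] — {bracket, cap, cover, flange}
5. bearing@(-1, 0) [+y clear] — {bearing, bracket, cap, cover, flange}

Valid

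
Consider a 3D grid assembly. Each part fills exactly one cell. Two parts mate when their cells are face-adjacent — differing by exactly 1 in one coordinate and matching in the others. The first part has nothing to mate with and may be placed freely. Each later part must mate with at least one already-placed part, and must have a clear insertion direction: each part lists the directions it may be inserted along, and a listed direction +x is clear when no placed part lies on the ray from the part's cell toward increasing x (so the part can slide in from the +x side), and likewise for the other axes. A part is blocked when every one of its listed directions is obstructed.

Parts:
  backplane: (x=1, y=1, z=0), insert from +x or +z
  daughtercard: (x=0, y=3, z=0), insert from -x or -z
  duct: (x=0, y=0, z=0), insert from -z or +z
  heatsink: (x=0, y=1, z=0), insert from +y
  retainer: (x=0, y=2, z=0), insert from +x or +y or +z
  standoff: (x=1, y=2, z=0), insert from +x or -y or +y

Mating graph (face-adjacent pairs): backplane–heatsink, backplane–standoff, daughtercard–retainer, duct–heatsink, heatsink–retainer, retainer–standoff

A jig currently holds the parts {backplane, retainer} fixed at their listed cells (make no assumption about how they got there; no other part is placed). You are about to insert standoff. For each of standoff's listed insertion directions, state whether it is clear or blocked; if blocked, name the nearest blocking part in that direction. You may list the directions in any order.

+x: ray from standoff(1, 2, 0) has no placed part ⇒ clear
-y: nearest on ray is backplane@(1, 1, 0) ⇒ blocked
+y: ray from standoff(1, 2, 0) has no placed part ⇒ clear

+x: clear; +y: clear; -y: blocked by backplane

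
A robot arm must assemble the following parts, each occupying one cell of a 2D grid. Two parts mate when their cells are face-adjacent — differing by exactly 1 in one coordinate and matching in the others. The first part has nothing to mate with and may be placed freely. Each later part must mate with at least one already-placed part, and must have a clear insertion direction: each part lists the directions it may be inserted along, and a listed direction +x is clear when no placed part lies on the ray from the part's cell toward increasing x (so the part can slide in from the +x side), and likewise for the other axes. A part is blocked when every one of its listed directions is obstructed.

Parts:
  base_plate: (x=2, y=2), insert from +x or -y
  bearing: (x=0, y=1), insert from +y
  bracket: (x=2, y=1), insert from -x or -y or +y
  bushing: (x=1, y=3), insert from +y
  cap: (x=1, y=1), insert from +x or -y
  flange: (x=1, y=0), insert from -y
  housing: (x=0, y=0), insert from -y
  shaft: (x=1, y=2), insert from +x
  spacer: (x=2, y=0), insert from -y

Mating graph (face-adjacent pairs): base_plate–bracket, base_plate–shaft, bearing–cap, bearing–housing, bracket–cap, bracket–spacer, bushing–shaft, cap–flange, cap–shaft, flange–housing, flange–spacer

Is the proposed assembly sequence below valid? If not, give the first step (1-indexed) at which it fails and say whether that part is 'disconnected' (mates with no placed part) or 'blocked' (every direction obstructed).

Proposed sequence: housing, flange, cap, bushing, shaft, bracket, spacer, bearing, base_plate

1. housing@(0, 0) [-y clear] — {housing}
2. flange@(1, 0) [-y clear] — {flange, housing}
3. cap@(1, 1) [+x clear] — {cap, flange, housing}
4. bushing@(1, 3) — no placed neighbour ⇒ disconnected

Invalid at step 4 (disconnected)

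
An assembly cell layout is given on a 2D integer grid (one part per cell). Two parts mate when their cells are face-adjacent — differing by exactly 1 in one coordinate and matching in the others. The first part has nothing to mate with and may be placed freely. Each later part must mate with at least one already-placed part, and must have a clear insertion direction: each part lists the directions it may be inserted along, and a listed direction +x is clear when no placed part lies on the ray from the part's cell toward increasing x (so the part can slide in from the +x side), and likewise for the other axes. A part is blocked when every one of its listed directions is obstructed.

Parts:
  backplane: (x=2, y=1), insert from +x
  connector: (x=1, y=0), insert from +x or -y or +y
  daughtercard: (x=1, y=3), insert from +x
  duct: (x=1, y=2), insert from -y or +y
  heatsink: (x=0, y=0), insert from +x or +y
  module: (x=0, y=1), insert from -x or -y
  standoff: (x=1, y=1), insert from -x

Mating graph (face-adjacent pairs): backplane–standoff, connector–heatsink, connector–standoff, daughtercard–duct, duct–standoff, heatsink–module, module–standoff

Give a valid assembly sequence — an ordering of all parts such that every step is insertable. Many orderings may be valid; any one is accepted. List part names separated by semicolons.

1. standoff@(1, 1) [-x clear] — {standoff}
2. duct@(1, 2) [+y clear] — {duct, standoff}
3. daughtercard@(1, 3) [+x clear] — {daughtercard, duct, standoff}
4. backplane@(2, 1) [+x clear] — {backplane, daughtercard, duct, standoff}
5. module@(0, 1) [-x clear] — {backplane, daughtercard, duct, module, standoff}
6. heatsink@(0, 0) [+x clear] — {backplane, daughtercard, duct, heatsink, module, standoff}
7. connector@(1, 0) [+x clear] — {backplane, connector, daughtercard, duct, heatsink, module, standoff}

standoff; duct; daughtercard; backplane; module; heatsink; connector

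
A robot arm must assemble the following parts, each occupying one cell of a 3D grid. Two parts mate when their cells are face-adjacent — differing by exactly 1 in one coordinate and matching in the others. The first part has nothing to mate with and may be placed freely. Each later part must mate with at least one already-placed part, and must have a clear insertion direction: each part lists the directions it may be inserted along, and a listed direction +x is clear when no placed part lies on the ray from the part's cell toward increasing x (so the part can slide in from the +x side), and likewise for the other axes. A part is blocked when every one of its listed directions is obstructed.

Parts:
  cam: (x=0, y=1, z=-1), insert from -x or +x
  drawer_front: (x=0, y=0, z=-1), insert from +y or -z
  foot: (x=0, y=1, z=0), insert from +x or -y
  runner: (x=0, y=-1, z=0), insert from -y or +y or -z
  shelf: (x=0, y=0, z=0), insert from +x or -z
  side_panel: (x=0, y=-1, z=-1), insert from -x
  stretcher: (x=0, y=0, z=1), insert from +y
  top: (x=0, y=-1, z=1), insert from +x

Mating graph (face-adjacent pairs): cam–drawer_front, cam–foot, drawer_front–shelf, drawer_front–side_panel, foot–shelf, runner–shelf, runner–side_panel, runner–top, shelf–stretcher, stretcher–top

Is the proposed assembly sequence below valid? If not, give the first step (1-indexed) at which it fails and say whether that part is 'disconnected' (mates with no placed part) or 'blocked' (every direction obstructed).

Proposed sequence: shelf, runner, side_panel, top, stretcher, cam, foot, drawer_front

Invalid at step 6 (disconnected)

1. shelf@(0, 0, 0) [+x clear] — {shelf}
2. runner@(0, -1, 0) [-y clear] — {runner, shelf}
3. side_panel@(0, -1, -1) [-x clear] — {runner, shelf, side_panel}
4. top@(0, -1, 1) [+x clear] — {runner, shelf, side_panel, top}
5. stretcher@(0, 0, 1) [+y clear] — {runner, shelf, side_panel, stretcher, top}
6. cam@(0, 1, -1) — no placed neighbour ⇒ disconnected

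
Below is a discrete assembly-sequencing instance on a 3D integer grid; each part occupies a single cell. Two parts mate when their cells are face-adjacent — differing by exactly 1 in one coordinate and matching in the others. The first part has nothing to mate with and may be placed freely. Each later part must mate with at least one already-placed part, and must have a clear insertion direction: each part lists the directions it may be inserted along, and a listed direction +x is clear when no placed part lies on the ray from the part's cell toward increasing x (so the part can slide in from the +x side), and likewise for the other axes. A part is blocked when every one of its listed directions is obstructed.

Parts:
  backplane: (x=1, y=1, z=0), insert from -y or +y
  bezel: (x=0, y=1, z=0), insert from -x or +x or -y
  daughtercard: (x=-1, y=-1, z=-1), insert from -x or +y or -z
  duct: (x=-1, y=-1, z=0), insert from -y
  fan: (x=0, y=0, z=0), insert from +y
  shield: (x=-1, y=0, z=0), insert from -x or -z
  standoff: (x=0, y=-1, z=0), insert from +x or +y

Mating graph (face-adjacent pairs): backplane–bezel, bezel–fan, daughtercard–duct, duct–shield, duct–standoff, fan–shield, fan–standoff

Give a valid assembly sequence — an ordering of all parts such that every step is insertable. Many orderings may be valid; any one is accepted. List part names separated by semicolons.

1. shield@(-1, 0, 0) [-x clear] — {shield}
2. fan@(0, 0, 0) [+y clear] — {fan, shield}
3. bezel@(0, 1, 0) [-x clear] — {bezel, fan, shield}
4. standoff@(0, -1, 0) [+x clear] — {bezel, fan, shield, standoff}
5. backplane@(1, 1, 0) [-y clear] — {backplane, bezel, fan, shield, standoff}
6. duct@(-1, -1, 0) [-y clear] — {backplane, bezel, duct, fan, shield, standoff}
7. daughtercard@(-1, -1, -1) [-x clear] — {backplane, bezel, daughtercard, duct, fan, shield, standoff}

shield; fan; bezel; standoff; backplane; duct; daughtercard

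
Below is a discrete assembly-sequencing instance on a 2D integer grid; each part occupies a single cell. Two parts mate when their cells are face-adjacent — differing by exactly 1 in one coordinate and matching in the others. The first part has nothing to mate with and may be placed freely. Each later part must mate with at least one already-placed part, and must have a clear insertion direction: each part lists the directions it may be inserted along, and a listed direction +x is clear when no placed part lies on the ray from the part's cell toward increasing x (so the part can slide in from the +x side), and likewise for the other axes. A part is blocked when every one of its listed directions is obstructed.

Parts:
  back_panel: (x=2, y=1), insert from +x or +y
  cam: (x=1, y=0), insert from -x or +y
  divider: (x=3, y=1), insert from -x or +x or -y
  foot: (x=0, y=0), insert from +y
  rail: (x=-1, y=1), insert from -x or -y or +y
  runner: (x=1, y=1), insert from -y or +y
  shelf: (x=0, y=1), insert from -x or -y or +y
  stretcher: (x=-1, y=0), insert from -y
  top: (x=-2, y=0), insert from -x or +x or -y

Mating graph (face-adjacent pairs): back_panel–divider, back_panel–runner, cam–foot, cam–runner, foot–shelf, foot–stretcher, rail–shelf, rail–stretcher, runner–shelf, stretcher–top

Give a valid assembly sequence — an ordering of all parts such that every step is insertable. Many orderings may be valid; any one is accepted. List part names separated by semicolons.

top; stretcher; foot; shelf; cam; runner; rail; back_panel; divider

1. top@(-2, 0) [-x clear] — {top}
2. stretcher@(-1, 0) [-y clear] — {stretcher, top}
3. foot@(0, 0) [+y clear] — {foot, stretcher, top}
4. shelf@(0, 1) [-x clear] — {foot, shelf, stretcher, top}
5. cam@(1, 0) [+y clear] — {cam, foot, shelf, stretcher, top}
6. runner@(1, 1) [+y clear] — {cam, foot, runner, shelf, stretcher, top}
7. rail@(-1, 1) [-x clear] — {cam, foot, rail, runner, shelf, stretcher, top}
8. back_panel@(2, 1) [+x clear] — {back_panel, cam, foot, rail, runner, shelf, stretcher, top}
9. divider@(3, 1) [+x clear] — {back_panel, cam, divider, foot, rail, runner, shelf, stretcher, top}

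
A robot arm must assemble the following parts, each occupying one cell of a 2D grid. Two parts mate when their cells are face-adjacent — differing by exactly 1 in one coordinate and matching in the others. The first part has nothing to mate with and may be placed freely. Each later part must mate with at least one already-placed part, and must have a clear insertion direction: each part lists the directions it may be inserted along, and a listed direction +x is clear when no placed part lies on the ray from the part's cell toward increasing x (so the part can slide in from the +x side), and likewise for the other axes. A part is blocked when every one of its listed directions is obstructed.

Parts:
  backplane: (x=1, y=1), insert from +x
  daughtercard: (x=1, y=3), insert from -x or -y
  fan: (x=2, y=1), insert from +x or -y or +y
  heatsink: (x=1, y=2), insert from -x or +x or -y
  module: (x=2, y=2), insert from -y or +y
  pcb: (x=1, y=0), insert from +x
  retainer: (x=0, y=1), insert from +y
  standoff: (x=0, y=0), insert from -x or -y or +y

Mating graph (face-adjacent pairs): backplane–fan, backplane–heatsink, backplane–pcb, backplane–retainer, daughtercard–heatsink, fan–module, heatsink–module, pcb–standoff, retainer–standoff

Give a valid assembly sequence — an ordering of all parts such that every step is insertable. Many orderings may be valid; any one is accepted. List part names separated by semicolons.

1. standoff@(0, 0) [-x clear] — {standoff}
2. pcb@(1, 0) [+x clear] — {pcb, standoff}
3. backplane@(1, 1) [+x clear] — {backplane, pcb, standoff}
4. heatsink@(1, 2) [-x clear] — {backplane, heatsink, pcb, standoff}
5. module@(2, 2) [-y clear] — {backplane, heatsink, module, pcb, standoff}
6. daughtercard@(1, 3) [-x clear] — {backplane, daughtercard, heatsink, module, pcb, standoff}
7. retainer@(0, 1) [+y clear] — {backplane, daughtercard, heatsink, module, pcb, retainer, standoff}
8. fan@(2, 1) [+x clear] — {backplane, daughtercard, fan, heatsink, module, pcb, retainer, standoff}

standoff; pcb; backplane; heatsink; module; daughtercard; retainer; fan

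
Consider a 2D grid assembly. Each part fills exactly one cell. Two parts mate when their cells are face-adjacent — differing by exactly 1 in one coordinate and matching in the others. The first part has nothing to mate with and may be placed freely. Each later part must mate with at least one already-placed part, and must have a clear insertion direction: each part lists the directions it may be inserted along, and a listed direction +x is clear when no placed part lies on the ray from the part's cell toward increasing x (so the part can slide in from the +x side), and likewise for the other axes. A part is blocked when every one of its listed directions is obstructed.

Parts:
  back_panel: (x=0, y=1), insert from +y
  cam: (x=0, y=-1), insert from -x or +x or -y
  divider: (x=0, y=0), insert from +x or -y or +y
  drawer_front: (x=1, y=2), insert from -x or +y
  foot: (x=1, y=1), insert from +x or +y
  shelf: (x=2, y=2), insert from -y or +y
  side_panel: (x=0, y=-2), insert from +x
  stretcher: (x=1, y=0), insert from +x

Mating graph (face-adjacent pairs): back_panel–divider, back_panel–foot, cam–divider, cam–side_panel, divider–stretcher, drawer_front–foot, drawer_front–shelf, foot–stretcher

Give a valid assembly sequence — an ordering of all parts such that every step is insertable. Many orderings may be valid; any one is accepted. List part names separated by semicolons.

side_panel; cam; divider; back_panel; foot; drawer_front; shelf; stretcher

1. side_panel@(0, -2) [+x clear] — {side_panel}
2. cam@(0, -1) [-x clear] — {cam, side_panel}
3. divider@(0, 0) [+x clear] — {cam, divider, side_panel}
4. back_panel@(0, 1) [+y clear] — {back_panel, cam, divider, side_panel}
5. foot@(1, 1) [+x clear] — {back_panel, cam, divider, foot, side_panel}
6. drawer_front@(1, 2) [-x clear] — {back_panel, cam, divider, drawer_front, foot, side_panel}
7. shelf@(2, 2) [-y clear] — {back_panel, cam, divider, drawer_front, foot, shelf, side_panel}
8. stretcher@(1, 0) [+x clear] — {back_panel, cam, divider, drawer_front, foot, shelf, side_panel, stretcher}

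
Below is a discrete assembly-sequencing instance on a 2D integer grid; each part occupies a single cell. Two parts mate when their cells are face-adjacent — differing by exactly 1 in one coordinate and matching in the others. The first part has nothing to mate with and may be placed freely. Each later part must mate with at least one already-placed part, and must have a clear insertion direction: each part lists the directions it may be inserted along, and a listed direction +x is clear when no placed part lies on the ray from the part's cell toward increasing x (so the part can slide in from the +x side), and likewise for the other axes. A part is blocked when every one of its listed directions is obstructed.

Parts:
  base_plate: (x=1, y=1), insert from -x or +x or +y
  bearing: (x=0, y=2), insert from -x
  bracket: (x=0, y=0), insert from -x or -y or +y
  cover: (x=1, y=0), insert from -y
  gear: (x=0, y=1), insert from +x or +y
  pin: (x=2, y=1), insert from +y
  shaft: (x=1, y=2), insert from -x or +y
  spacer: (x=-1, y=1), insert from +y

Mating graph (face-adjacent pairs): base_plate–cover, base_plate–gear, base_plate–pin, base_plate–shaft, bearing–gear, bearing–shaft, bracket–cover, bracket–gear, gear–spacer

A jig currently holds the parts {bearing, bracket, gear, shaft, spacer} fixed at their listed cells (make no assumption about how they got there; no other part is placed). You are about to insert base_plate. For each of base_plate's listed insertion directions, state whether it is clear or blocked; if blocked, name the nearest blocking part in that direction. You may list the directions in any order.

-x: nearest on ray is gear@(0, 1) ⇒ blocked
+x: ray from base_plate(1, 1) has no placed part ⇒ clear
+y: nearest on ray is shaft@(1, 2) ⇒ blocked

+x: clear; +y: blocked by shaft; -x: blocked by gear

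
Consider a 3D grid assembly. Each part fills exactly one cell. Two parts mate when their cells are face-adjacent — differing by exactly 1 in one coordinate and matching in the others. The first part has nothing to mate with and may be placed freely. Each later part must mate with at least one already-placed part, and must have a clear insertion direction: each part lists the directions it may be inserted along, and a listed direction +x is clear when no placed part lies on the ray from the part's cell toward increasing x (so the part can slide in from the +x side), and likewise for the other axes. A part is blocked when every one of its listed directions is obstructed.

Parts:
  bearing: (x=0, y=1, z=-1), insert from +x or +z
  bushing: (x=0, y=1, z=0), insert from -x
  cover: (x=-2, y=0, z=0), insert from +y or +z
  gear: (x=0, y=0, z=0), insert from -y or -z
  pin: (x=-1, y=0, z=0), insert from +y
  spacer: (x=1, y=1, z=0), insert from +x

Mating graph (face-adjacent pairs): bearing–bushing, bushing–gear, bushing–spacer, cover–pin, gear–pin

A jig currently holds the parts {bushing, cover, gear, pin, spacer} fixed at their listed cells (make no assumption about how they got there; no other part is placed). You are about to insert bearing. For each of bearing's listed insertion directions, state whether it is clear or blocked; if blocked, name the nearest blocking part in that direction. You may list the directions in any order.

+x: clear; +z: blocked by bushing

+x: ray from bearing(0, 1, -1) has no placed part ⇒ clear
+z: nearest on ray is bushing@(0, 1, 0) ⇒ blocked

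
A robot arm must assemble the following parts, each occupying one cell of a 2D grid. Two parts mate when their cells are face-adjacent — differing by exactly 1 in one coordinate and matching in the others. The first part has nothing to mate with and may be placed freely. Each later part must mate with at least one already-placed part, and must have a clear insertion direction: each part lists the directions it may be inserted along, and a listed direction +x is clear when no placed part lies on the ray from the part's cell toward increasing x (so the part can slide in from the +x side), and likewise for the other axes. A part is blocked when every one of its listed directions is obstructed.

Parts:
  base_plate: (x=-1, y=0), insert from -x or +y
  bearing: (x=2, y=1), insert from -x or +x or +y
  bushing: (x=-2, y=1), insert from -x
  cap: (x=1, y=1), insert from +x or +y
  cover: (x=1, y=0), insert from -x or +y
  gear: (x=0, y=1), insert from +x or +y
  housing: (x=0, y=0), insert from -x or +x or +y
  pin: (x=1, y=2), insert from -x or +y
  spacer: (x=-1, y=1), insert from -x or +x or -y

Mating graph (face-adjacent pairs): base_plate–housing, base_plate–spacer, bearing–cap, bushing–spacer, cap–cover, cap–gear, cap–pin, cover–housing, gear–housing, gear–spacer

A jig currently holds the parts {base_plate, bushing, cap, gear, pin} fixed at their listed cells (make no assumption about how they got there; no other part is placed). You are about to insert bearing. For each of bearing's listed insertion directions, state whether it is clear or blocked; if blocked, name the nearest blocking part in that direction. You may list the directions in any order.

-x: nearest on ray is cap@(1, 1) ⇒ blocked
+x: ray from bearing(2, 1) has no placed part ⇒ clear
+y: ray from bearing(2, 1) has no placed part ⇒ clear

+x: clear; +y: clear; -x: blocked by cap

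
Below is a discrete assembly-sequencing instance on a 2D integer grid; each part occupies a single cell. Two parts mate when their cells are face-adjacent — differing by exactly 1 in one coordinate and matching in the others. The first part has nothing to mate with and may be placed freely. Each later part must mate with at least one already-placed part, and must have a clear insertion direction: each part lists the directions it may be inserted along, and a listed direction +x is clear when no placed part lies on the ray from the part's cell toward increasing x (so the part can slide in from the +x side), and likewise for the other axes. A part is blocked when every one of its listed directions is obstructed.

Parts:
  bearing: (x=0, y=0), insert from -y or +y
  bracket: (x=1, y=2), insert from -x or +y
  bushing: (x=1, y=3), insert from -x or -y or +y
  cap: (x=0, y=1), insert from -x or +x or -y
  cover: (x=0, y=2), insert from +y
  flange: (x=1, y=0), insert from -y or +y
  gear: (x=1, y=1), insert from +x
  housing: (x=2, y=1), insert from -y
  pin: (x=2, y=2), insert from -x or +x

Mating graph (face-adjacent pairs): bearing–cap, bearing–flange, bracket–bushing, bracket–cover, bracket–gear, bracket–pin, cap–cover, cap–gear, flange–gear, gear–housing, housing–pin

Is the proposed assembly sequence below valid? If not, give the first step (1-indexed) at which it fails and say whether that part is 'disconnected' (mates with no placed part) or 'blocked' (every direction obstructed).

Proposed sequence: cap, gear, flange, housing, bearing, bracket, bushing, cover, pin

1. cap@(0, 1) [-x clear] — {cap}
2. gear@(1, 1) [+x clear] — {cap, gear}
3. flange@(1, 0) [-y clear] — {cap, flange, gear}
4. housing@(2, 1) [-y clear] — {cap, flange, gear, housing}
5. bearing@(0, 0) [-y clear] — {bearing, cap, flange, gear, housing}
6. bracket@(1, 2) [-x clear] — {bearing, bracket, cap, flange, gear, housing}
7. bushing@(1, 3) [-x clear] — {bearing, bracket, bushing, cap, flange, gear, housing}
8. cover@(0, 2) [+y clear] — {bearing, bracket, bushing, cap, cover, flange, gear, housing}
9. pin@(2, 2) [+x clear] — {bearing, bracket, bushing, cap, cover, flange, gear, housing, pin}

Valid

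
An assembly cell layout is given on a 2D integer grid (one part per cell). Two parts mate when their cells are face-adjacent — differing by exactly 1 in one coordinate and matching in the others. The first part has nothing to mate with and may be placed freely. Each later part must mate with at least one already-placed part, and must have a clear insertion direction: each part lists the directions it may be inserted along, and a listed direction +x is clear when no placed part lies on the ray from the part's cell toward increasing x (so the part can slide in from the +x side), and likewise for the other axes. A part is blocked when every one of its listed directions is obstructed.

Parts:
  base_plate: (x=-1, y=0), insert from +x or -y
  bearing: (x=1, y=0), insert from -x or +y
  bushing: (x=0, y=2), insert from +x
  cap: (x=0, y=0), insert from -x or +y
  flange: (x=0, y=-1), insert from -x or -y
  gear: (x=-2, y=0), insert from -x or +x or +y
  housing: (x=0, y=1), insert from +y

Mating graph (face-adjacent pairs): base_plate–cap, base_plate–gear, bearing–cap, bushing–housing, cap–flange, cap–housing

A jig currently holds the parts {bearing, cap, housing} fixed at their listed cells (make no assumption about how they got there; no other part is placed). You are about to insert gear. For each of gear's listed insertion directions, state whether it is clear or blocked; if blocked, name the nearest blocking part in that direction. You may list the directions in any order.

-x: ray from gear(-2, 0) has no placed part ⇒ clear
+x: nearest on ray is cap@(0, 0) ⇒ blocked
+y: ray from gear(-2, 0) has no placed part ⇒ clear

+x: blocked by cap; +y: clear; -x: clear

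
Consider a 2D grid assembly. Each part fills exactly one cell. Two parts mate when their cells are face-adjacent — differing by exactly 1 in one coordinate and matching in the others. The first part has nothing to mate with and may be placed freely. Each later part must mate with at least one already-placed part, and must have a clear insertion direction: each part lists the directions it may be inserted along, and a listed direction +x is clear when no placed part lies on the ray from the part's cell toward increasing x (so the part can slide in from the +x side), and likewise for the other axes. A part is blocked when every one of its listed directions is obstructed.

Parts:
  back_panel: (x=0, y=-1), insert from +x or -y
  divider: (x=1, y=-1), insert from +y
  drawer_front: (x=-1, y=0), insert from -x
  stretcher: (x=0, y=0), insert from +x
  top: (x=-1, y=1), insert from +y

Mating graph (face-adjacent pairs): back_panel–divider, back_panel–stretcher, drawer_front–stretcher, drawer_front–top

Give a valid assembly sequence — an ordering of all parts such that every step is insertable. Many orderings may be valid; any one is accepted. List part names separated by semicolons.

top; drawer_front; stretcher; back_panel; divider

1. top@(-1, 1) [+y clear] — {top}
2. drawer_front@(-1, 0) [-x clear] — {drawer_front, top}
3. stretcher@(0, 0) [+x clear] — {drawer_front, stretcher, top}
4. back_panel@(0, -1) [+x clear] — {back_panel, drawer_front, stretcher, top}
5. divider@(1, -1) [+y clear] — {back_panel, divider, drawer_front, stretcher, top}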